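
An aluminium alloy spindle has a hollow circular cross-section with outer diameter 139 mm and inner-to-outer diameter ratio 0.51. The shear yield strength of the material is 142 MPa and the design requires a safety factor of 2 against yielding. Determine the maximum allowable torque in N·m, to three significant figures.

T_allow = 34900 N·m

τ_allow = 142/2 = 71.00 MPa.
For a hollow shaft T_allow = τ_allow·πd_o³(1−k⁴)/16 with 1−k⁴ = 0.9323, so πd_o³(1−k⁴)/16 = 491600 mm³.
T_allow = 71.00×491600 = 3.491×10^7 N·mm = 34910 N·m.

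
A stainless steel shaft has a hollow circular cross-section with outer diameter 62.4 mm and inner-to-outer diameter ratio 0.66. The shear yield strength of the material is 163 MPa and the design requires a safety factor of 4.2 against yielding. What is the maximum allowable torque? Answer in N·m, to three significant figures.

τ_allow = 163/4.2 = 38.81 MPa.
For a hollow shaft T_allow = τ_allow·πd_o³(1−k⁴)/16 with 1−k⁴ = 0.8103, so πd_o³(1−k⁴)/16 = 38650 mm³.
T_allow = 38.81×38650 = 1.500×10^6 N·mm = 1500 N·m.

T_allow = 1500 N·m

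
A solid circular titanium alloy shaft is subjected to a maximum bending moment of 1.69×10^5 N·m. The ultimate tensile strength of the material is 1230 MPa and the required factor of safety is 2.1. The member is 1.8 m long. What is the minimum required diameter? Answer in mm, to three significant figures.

d = 143 mm

σ_allow = 1230/2.1 = 585.7 MPa.
For a solid circular section σ = 32M/(πd³), so d³ = 32M/(π σ_allow) = 32×1.6900×10^8/(π×585.7) = 2.939×10^6 mm³.
d = 143.2 mm.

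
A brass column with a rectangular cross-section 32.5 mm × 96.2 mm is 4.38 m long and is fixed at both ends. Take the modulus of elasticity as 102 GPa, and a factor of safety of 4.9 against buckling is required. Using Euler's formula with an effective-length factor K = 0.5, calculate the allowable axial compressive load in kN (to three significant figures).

Buckling occurs about the weak axis: I_min = h·b³/12 = 96.2×32.5³/12 = 275200 mm⁴ (b = 32.5 mm is the smaller dimension).
Effective length L_e = KL = 0.5×4.38 m = 2190 mm.
Euler critical load P_cr = π²EI/L_e² = π²×102000×275200/2190² = 57760 N.
P_allow = P_cr/n = 57760/4.9 = 11790 N.

P_allow = 11.8 kN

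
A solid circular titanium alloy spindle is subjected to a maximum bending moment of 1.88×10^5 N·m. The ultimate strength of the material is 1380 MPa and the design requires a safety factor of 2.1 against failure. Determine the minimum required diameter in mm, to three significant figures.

d = 143 mm

σ_allow = 1380/2.1 = 657.1 MPa.
For a solid circular section σ = 32M/(πd³), so d³ = 32M/(π σ_allow) = 32×1.8800×10^8/(π×657.1) = 2.914×10^6 mm³.
d = 142.8 mm.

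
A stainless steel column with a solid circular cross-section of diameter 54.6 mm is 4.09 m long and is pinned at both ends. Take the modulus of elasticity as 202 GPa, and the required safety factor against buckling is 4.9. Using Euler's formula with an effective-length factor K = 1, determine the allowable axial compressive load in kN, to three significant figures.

I = πd⁴/64 = π×54.6⁴/64 = 436300 mm⁴.
Effective length L_e = KL = 1×4.09 m = 4090 mm.
Euler critical load P_cr = π²EI/L_e² = π²×202000×436300/4090² = 51990 N.
P_allow = P_cr/n = 51990/4.9 = 10610 N.

P_allow = 10.6 kN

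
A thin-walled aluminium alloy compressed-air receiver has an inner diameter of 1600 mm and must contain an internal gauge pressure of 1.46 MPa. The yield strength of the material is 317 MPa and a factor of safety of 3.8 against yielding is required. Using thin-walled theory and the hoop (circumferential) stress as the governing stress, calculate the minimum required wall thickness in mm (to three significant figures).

t = 14.0 mm

σ_allow = 317/3.8 = 83.42 MPa.
Hoop stress σ_h = pD/(2t), so t = pD/(2σ_allow) = 1.46×1600/(2×83.42) = 14.00 mm.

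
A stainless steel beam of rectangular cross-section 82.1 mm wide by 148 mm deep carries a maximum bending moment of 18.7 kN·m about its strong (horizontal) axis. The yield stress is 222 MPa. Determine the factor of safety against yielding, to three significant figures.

Section modulus S = bh²/6 = 82.1×148²/6 = 299700 mm³.
σ = M/S = 1.8700×10^7/299700 = 62.39 MPa.
n = 222/62.39 = 3.558.

n = 3.56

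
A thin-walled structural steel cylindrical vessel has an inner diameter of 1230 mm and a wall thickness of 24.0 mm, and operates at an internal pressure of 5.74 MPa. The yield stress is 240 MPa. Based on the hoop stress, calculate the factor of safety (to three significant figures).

n = 1.63

σ_h = pD/(2t) = 5.74×1230/(2×24.0) = 147.1 MPa.
n = 240/147.1 = 1.632.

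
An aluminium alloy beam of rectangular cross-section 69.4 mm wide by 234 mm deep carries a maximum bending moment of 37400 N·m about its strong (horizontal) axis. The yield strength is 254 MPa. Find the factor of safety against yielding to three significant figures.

n = 4.30

Section modulus S = bh²/6 = 69.4×234²/6 = 633300 mm³.
σ = M/S = 3.7400×10^7/633300 = 59.05 MPa.
n = 254/59.05 = 4.301.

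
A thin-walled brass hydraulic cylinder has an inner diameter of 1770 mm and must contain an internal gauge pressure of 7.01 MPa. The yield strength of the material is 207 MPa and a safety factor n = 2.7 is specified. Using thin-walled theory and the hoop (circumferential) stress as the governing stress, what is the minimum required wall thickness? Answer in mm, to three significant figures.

t = 80.9 mm

σ_allow = 207/2.7 = 76.67 MPa.
Hoop stress σ_h = pD/(2t), so t = pD/(2σ_allow) = 7.01×1770/(2×76.67) = 80.92 mm.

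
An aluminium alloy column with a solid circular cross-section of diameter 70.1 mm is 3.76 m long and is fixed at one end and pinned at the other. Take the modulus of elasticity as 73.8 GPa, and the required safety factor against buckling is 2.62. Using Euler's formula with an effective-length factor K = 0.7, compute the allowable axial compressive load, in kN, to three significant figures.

P_allow = 47.6 kN

I = πd⁴/64 = π×70.1⁴/64 = 1.185×10^6 mm⁴.
Effective length L_e = KL = 0.7×3.76 m = 2632 mm.
Euler critical load P_cr = π²EI/L_e² = π²×73800×1.185×10^6/2632² = 124600 N.
P_allow = P_cr/n = 124600/2.62 = 47570 N.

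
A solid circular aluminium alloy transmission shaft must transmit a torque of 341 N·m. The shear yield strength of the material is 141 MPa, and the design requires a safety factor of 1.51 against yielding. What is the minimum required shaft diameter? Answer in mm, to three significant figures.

Allowable shear stress τ_allow = 141/1.51 = 93.38 MPa.
For a solid shaft τ = 16T/(πd³), so d³ = 16T/(π τ_allow) = 16×341000/(π×93.38) = 18600 mm³.
d = (18600)^(1/3) = 26.49 mm.

d = 26.5 mm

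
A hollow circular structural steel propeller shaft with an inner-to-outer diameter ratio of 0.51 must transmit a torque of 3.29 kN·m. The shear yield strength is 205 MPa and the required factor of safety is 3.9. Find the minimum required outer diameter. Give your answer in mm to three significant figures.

τ_allow = 205/3.9 = 52.56 MPa.
For a hollow shaft τ = 16T/[πd_o³(1−k⁴)] with k = 0.51, so 1−k⁴ = 0.9323.
d_o³ = 16T/[π τ_allow (1−k⁴)] = 16×3290000/(π×52.56×0.9323) = 341900 mm³.
d_o = 69.93 mm.

d_o = 69.9 mm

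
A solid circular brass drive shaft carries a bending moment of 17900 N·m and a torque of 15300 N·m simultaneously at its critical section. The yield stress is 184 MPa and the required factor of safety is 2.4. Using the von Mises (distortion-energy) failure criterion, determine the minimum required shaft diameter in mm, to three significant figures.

σ_allow = σ_y/n = 184/2.4 = 76.67 MPa.
For a solid shaft σ_b = 32M/(πd³) and τ = 16T/(πd³), so the von Mises stress is σ' = (16/πd³)·√(4M²+3T²).
√(4M²+3T²) = √(4×(1.790×10^7)² + 3×(1.530×10^7)²) = 4.454×10^7 N·mm.
d³ = 16×4.454×10^7/(π×76.67) = 2.959×10^6 mm³.
d = 143.6 mm.

d = 144 mm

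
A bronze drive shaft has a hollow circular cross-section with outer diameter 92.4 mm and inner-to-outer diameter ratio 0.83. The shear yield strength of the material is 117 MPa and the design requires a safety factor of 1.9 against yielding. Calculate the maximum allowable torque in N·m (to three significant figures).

T_allow = 5010 N·m

τ_allow = 117/1.9 = 61.58 MPa.
For a hollow shaft T_allow = τ_allow·πd_o³(1−k⁴)/16 with 1−k⁴ = 0.5254, so πd_o³(1−k⁴)/16 = 81390 mm³.
T_allow = 61.58×81390 = 5.012×10^6 N·mm = 5012 N·m.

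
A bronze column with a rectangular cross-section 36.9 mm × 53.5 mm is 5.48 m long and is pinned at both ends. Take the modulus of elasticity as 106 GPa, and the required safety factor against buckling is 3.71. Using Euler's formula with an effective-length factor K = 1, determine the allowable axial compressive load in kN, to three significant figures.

Buckling occurs about the weak axis: I_min = h·b³/12 = 53.5×36.9³/12 = 224000 mm⁴ (b = 36.9 mm is the smaller dimension).
Effective length L_e = KL = 1×5.48 m = 5480 mm.
Euler critical load P_cr = π²EI/L_e² = π²×106000×224000/5480² = 7804 N.
P_allow = P_cr/n = 7804/3.71 = 2103 N.

P_allow = 2.10 kN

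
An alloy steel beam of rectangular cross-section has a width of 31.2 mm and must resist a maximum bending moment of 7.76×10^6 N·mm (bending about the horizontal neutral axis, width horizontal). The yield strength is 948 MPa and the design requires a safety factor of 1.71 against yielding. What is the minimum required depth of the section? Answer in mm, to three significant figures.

σ_allow = 948/1.71 = 554.4 MPa.
For a rectangular section σ = 6M/(bh²), so h² = 6M/(b σ_allow) = 6×7760000/(31.2×554.4) = 2692 mm².
h = 51.88 mm.

h = 51.9 mm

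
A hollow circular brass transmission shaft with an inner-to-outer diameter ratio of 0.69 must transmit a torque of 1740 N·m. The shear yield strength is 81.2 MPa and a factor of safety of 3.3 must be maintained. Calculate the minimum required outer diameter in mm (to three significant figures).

τ_allow = 81.2/3.3 = 24.61 MPa.
For a hollow shaft τ = 16T/[πd_o³(1−k⁴)] with k = 0.69, so 1−k⁴ = 0.7733.
d_o³ = 16T/[π τ_allow (1−k⁴)] = 16×1740000/(π×24.61×0.7733) = 465700 mm³.
d_o = 77.51 mm.

d_o = 77.5 mm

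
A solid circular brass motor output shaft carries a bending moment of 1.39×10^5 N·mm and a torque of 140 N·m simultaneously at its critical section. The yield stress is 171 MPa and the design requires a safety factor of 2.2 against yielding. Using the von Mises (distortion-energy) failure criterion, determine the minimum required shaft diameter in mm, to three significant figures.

σ_allow = σ_y/n = 171/2.2 = 77.73 MPa.
For a solid shaft σ_b = 32M/(πd³) and τ = 16T/(πd³), so the von Mises stress is σ' = (16/πd³)·√(4M²+3T²).
√(4M²+3T²) = √(4×(139000)² + 3×(140000)²) = 368900 N·mm.
d³ = 16×368900/(π×77.73) = 24170 mm³.
d = 28.91 mm.

d = 28.9 mm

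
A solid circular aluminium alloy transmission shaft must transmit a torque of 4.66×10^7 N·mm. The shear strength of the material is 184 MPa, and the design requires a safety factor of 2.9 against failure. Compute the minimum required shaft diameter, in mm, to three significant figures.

d = 155 mm

Allowable shear stress τ_allow = 184/2.9 = 63.45 MPa.
For a solid shaft τ = 16T/(πd³), so d³ = 16T/(π τ_allow) = 16×4.6600×10^7/(π×63.45) = 3.741×10^6 mm³.
d = (3.741×10^6)^(1/3) = 155.2 mm.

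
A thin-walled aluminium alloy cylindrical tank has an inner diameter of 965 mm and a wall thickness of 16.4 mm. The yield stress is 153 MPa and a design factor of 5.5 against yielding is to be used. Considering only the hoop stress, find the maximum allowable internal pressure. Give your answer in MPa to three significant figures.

p_allow = 0.946 MPa

σ_allow = 153/5.5 = 27.82 MPa.
σ_h = pD/(2t) → p_allow = 2σ_allow t/D = 2×27.82×16.4/965 = 0.9455 MPa.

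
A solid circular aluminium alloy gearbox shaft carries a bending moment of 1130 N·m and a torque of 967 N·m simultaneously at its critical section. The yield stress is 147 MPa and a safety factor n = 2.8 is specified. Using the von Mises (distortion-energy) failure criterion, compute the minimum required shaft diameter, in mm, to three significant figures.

d = 64.9 mm

σ_allow = σ_y/n = 147/2.8 = 52.50 MPa.
For a solid shaft σ_b = 32M/(πd³) and τ = 16T/(πd³), so the von Mises stress is σ' = (16/πd³)·√(4M²+3T²).
√(4M²+3T²) = √(4×(1.130×10^6)² + 3×(967000)²) = 2.813×10^6 N·mm.
d³ = 16×2.813×10^6/(π×52.50) = 272900 mm³.
d = 64.86 mm.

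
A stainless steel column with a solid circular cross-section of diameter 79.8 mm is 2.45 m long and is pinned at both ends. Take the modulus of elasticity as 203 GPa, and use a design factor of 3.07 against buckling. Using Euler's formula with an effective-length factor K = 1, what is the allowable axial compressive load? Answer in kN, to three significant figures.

I = πd⁴/64 = π×79.8⁴/64 = 1.991×10^6 mm⁴.
Effective length L_e = KL = 1×2.45 m = 2450 mm.
Euler critical load P_cr = π²EI/L_e² = π²×203000×1.991×10^6/2450² = 664400 N.
P_allow = P_cr/n = 664400/3.07 = 216400 N.

P_allow = 216 kN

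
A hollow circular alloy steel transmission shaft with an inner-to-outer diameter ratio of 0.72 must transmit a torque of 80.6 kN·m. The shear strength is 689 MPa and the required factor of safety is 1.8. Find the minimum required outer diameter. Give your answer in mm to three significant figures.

τ_allow = 689/1.8 = 382.8 MPa.
For a hollow shaft τ = 16T/[πd_o³(1−k⁴)] with k = 0.72, so 1−k⁴ = 0.7313.
d_o³ = 16T/[π τ_allow (1−k⁴)] = 16×8.0600×10^7/(π×382.8×0.7313) = 1.467×10^6 mm³.
d_o = 113.6 mm.

d_o = 114 mm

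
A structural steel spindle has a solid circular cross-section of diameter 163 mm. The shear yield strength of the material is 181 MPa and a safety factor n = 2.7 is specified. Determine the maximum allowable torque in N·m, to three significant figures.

τ_allow = 181/2.7 = 67.04 MPa.
For a solid shaft T_allow = τ_allow·πd³/16; πd³/16 = π×163³/16 = 850300 mm³.
T_allow = 67.04×850300 = 5.700×10^7 N·mm = 57000 N·m.

T_allow = 57000 N·m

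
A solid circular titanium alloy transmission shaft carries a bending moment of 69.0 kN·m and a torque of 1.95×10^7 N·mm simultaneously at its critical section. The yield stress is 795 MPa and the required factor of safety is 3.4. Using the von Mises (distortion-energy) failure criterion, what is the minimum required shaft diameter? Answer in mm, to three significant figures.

σ_allow = σ_y/n = 795/3.4 = 233.8 MPa.
For a solid shaft σ_b = 32M/(πd³) and τ = 16T/(πd³), so the von Mises stress is σ' = (16/πd³)·√(4M²+3T²).
√(4M²+3T²) = √(4×(6.900×10^7)² + 3×(1.950×10^7)²) = 1.421×10^8 N·mm.
d³ = 16×1.421×10^8/(π×233.8) = 3.095×10^6 mm³.
d = 145.7 mm.

d = 146 mm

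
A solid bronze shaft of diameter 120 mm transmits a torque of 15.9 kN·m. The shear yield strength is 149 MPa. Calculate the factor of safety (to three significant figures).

n = 3.18

τ = 16T/(πd³) = 16×1.5900×10^7/(π×120³) = 46.86 MPa.
n = τ_limit/τ = 149/46.86 = 3.180.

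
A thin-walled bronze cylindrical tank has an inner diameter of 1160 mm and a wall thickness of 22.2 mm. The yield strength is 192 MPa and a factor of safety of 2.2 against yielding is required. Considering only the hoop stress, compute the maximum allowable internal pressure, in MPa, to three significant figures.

p_allow = 3.34 MPa

σ_allow = 192/2.2 = 87.27 MPa.
σ_h = pD/(2t) → p_allow = 2σ_allow t/D = 2×87.27×22.2/1160 = 3.340 MPa.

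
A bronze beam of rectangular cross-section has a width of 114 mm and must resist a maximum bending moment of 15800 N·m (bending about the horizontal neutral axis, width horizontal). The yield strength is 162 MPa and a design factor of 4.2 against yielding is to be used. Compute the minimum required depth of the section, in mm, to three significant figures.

h = 147 mm

σ_allow = 162/4.2 = 38.57 MPa.
For a rectangular section σ = 6M/(bh²), so h² = 6M/(b σ_allow) = 6×1.5800×10^7/(114×38.57) = 21560 mm².
h = 146.8 mm.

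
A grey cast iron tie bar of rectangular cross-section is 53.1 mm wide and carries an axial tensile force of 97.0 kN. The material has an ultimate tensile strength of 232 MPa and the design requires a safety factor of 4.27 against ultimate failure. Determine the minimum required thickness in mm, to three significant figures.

t = 33.6 mm

σ_allow = 232/4.27 = 54.33 MPa.
Required area A = F/σ_allow = 97000/54.33 = 1785 mm².
t = A/w = 1785/53.1 = 33.62 mm.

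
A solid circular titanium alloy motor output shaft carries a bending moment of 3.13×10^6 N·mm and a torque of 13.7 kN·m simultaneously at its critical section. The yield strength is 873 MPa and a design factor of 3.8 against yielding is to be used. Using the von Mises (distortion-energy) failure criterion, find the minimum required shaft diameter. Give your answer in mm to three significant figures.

d = 81.6 mm

σ_allow = σ_y/n = 873/3.8 = 229.7 MPa.
For a solid shaft σ_b = 32M/(πd³) and τ = 16T/(πd³), so the von Mises stress is σ' = (16/πd³)·√(4M²+3T²).
√(4M²+3T²) = √(4×(3.130×10^6)² + 3×(1.370×10^7)²) = 2.454×10^7 N·mm.
d³ = 16×2.454×10^7/(π×229.7) = 544000 mm³.
d = 81.64 mm.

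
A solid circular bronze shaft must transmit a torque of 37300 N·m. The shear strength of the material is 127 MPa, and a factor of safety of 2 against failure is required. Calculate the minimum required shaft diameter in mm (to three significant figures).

d = 144 mm

Allowable shear stress τ_allow = 127/2 = 63.50 MPa.
For a solid shaft τ = 16T/(πd³), so d³ = 16T/(π τ_allow) = 16×3.7300×10^7/(π×63.50) = 2.992×10^6 mm³.
d = (2.992×10^6)^(1/3) = 144.1 mm.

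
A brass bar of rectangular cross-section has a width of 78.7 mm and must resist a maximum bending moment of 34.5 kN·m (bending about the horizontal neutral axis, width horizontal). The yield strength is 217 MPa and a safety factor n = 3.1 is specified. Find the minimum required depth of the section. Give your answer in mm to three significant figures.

σ_allow = 217/3.1 = 70.00 MPa.
For a rectangular section σ = 6M/(bh²), so h² = 6M/(b σ_allow) = 6×3.4500×10^7/(78.7×70.00) = 37570 mm².
h = 193.8 mm.

h = 194 mm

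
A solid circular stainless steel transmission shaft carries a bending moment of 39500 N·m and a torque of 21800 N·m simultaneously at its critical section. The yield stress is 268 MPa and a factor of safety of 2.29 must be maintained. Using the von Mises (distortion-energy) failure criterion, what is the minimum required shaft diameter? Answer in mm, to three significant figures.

d = 156 mm

σ_allow = σ_y/n = 268/2.29 = 117.0 MPa.
For a solid shaft σ_b = 32M/(πd³) and τ = 16T/(πd³), so the von Mises stress is σ' = (16/πd³)·√(4M²+3T²).
√(4M²+3T²) = √(4×(3.950×10^7)² + 3×(2.180×10^7)²) = 8.756×10^7 N·mm.
d³ = 16×8.756×10^7/(π×117.0) = 3.810×10^6 mm³.
d = 156.2 mm.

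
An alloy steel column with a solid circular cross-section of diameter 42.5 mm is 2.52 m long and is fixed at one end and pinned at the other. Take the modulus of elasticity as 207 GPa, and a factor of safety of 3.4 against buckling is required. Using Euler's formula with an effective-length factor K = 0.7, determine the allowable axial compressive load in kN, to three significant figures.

P_allow = 30.9 kN

I = πd⁴/64 = π×42.5⁴/64 = 160100 mm⁴.
Effective length L_e = KL = 0.7×2.52 m = 1764 mm.
Euler critical load P_cr = π²EI/L_e² = π²×207000×160100/1764² = 105100 N.
P_allow = P_cr/n = 105100/3.4 = 30930 N.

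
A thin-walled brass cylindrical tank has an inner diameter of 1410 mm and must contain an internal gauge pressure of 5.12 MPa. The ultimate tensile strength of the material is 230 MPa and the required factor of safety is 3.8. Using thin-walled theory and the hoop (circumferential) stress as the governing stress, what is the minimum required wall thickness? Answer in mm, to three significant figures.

t = 59.6 mm

σ_allow = 230/3.8 = 60.53 MPa.
Hoop stress σ_h = pD/(2t), so t = pD/(2σ_allow) = 5.12×1410/(2×60.53) = 59.64 mm.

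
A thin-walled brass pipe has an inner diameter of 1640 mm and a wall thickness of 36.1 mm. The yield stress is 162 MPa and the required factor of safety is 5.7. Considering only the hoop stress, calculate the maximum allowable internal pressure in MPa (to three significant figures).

p_allow = 1.25 MPa

σ_allow = 162/5.7 = 28.42 MPa.
σ_h = pD/(2t) → p_allow = 2σ_allow t/D = 2×28.42×36.1/1640 = 1.251 MPa.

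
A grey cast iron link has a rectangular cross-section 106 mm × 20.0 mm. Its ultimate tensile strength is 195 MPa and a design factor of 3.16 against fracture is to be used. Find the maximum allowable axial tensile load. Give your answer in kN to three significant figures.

σ_allow = 195/3.16 = 61.71 MPa.
A = 106×20.0 = 2120 mm².
F_allow = σ_allow × A = 61.71×2120 = 130800 N.

F_allow = 131 kN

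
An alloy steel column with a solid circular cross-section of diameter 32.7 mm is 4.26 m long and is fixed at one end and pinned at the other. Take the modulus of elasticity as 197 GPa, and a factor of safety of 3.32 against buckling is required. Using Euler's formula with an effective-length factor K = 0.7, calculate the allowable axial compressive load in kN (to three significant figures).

I = πd⁴/64 = π×32.7⁴/64 = 56130 mm⁴.
Effective length L_e = KL = 0.7×4.26 m = 2982 mm.
Euler critical load P_cr = π²EI/L_e² = π²×197000×56130/2982² = 12270 N.
P_allow = P_cr/n = 12270/3.32 = 3696 N.

P_allow = 3.70 kN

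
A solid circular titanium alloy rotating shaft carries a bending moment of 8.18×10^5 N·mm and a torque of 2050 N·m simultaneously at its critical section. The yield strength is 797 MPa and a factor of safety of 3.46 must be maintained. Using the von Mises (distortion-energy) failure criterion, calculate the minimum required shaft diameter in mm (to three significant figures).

σ_allow = σ_y/n = 797/3.46 = 230.3 MPa.
For a solid shaft σ_b = 32M/(πd³) and τ = 16T/(πd³), so the von Mises stress is σ' = (16/πd³)·√(4M²+3T²).
√(4M²+3T²) = √(4×(818000)² + 3×(2.050×10^6)²) = 3.909×10^6 N·mm.
d³ = 16×3.909×10^6/(π×230.3) = 86440 mm³.
d = 44.21 mm.

d = 44.2 mm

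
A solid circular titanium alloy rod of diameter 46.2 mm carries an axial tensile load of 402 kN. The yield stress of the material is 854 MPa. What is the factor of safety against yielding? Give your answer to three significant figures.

A = πd²/4 = 1676 mm².
σ = F/A = 402000/1676 = 239.8 MPa.
n = 854/239.8 = 3.561.

n = 3.56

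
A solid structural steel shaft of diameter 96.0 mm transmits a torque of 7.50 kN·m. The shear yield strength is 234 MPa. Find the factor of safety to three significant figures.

n = 5.42

τ = 16T/(πd³) = 16×7500000/(π×96.0³) = 43.17 MPa.
n = τ_limit/τ = 234/43.17 = 5.420.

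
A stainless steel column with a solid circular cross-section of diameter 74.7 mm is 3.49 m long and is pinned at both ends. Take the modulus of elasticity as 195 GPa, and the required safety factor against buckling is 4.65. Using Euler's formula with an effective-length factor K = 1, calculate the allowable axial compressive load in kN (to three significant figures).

I = πd⁴/64 = π×74.7⁴/64 = 1.528×10^6 mm⁴.
Effective length L_e = KL = 1×3.49 m = 3490 mm.
Euler critical load P_cr = π²EI/L_e² = π²×195000×1.528×10^6/3490² = 241500 N.
P_allow = P_cr/n = 241500/4.65 = 51940 N.

P_allow = 51.9 kN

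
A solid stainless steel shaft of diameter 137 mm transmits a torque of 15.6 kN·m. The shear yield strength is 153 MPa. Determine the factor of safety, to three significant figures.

τ = 16T/(πd³) = 16×1.5600×10^7/(π×137³) = 30.90 MPa.
n = τ_limit/τ = 153/30.90 = 4.952.

n = 4.95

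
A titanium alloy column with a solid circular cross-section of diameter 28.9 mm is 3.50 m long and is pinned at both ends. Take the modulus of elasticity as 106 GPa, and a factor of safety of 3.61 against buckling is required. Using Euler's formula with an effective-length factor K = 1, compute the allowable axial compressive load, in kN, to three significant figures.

P_allow = 0.810 kN

I = πd⁴/64 = π×28.9⁴/64 = 34240 mm⁴.
Effective length L_e = KL = 1×3.50 m = 3500 mm.
Euler critical load P_cr = π²EI/L_e² = π²×106000×34240/3500² = 2924 N.
P_allow = P_cr/n = 2924/3.61 = 810.1 N.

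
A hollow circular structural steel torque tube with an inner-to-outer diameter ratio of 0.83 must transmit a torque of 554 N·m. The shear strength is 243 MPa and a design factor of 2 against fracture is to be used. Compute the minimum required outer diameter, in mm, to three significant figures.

τ_allow = 243/2 = 121.5 MPa.
For a hollow shaft τ = 16T/[πd_o³(1−k⁴)] with k = 0.83, so 1−k⁴ = 0.5254.
d_o³ = 16T/[π τ_allow (1−k⁴)] = 16×554000/(π×121.5×0.5254) = 44200 mm³.
d_o = 35.36 mm.

d_o = 35.4 mm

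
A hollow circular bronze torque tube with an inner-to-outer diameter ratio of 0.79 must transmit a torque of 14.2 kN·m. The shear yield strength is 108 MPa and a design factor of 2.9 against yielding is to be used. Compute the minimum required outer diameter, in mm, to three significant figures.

τ_allow = 108/2.9 = 37.24 MPa.
For a hollow shaft τ = 16T/[πd_o³(1−k⁴)] with k = 0.79, so 1−k⁴ = 0.6105.
d_o³ = 16T/[π τ_allow (1−k⁴)] = 16×1.4200×10^7/(π×37.24×0.6105) = 3.181×10^6 mm³.
d_o = 147.1 mm.

d_o = 147 mm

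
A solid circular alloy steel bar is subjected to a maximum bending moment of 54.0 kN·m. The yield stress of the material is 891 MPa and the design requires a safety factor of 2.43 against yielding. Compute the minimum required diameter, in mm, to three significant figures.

σ_allow = 891/2.43 = 366.7 MPa.
For a solid circular section σ = 32M/(πd³), so d³ = 32M/(π σ_allow) = 32×5.4000×10^7/(π×366.7) = 1.500×10^6 mm³.
d = 114.5 mm.

d = 114 mm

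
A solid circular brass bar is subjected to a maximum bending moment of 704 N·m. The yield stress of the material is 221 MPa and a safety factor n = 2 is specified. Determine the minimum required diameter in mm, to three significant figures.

σ_allow = 221/2 = 110.5 MPa.
For a solid circular section σ = 32M/(πd³), so d³ = 32M/(π σ_allow) = 32×704000/(π×110.5) = 64890 mm³.
d = 40.19 mm.

d = 40.2 mm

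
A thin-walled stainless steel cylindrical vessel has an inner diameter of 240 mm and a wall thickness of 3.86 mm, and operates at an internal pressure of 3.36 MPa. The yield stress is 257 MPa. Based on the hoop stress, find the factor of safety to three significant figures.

σ_h = pD/(2t) = 3.36×240/(2×3.86) = 104.5 MPa.
n = 257/104.5 = 2.460.

n = 2.46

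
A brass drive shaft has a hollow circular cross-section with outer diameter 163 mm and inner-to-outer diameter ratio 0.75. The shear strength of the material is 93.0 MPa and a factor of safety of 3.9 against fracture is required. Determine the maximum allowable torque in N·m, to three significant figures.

T_allow = 13900 N·m

τ_allow = 93.0/3.9 = 23.85 MPa.
For a hollow shaft T_allow = τ_allow·πd_o³(1−k⁴)/16 with 1−k⁴ = 0.6836, so πd_o³(1−k⁴)/16 = 581300 mm³.
T_allow = 23.85×581300 = 1.386×10^7 N·mm = 13860 N·m.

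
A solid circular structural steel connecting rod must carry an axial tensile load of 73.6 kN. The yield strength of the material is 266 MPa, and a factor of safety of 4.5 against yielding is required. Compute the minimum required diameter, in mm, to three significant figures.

d = 39.8 mm

Allowable stress σ_allow = 266/4.5 = 59.11 MPa.
Required area A = F/σ_allow = 73600/59.11 = 1245 mm².
A = πd²/4 → d = √(4A/π) = 39.82 mm.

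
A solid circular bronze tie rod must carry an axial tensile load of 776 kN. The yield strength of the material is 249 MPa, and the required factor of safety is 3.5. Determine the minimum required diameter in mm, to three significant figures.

Allowable stress σ_allow = 249/3.5 = 71.14 MPa.
Required area A = F/σ_allow = 776000/71.14 = 10910 mm².
A = πd²/4 → d = √(4A/π) = 117.8 mm.

d = 118 mm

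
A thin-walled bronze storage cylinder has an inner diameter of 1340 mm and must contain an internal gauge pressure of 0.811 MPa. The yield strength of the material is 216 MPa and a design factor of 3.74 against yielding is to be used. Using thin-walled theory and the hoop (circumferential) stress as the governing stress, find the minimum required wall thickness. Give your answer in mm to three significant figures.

t = 9.41 mm

σ_allow = 216/3.74 = 57.75 MPa.
Hoop stress σ_h = pD/(2t), so t = pD/(2σ_allow) = 0.811×1340/(2×57.75) = 9.408 mm.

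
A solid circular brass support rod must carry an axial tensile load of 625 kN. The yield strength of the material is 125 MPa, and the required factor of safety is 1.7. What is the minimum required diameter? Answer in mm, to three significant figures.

d = 104 mm

Allowable stress σ_allow = 125/1.7 = 73.53 MPa.
Required area A = F/σ_allow = 625000/73.53 = 8500 mm².
A = πd²/4 → d = √(4A/π) = 104.0 mm.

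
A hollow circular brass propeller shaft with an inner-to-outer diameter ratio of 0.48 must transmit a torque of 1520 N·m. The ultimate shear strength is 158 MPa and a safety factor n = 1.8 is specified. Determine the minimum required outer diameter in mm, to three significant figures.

τ_allow = 158/1.8 = 87.78 MPa.
For a hollow shaft τ = 16T/[πd_o³(1−k⁴)] with k = 0.48, so 1−k⁴ = 0.9469.
d_o³ = 16T/[π τ_allow (1−k⁴)] = 16×1520000/(π×87.78×0.9469) = 93140 mm³.
d_o = 45.33 mm.

d_o = 45.3 mm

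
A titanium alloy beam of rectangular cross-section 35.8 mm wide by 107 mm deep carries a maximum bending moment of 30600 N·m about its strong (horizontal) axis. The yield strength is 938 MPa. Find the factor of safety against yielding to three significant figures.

n = 2.09

Section modulus S = bh²/6 = 35.8×107²/6 = 68310 mm³.
σ = M/S = 3.0600×10^7/68310 = 447.9 MPa.
n = 938/447.9 = 2.094.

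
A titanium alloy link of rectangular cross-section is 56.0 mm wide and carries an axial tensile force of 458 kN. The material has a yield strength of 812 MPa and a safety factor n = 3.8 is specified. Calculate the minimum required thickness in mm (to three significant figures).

t = 38.3 mm

σ_allow = 812/3.8 = 213.7 MPa.
Required area A = F/σ_allow = 458000/213.7 = 2143 mm².
t = A/w = 2143/56.0 = 38.27 mm.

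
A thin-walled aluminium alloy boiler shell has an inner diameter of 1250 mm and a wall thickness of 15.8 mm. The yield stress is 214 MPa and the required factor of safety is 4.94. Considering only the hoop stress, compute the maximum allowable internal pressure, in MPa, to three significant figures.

σ_allow = 214/4.94 = 43.32 MPa.
σ_h = pD/(2t) → p_allow = 2σ_allow t/D = 2×43.32×15.8/1250 = 1.095 MPa.

p_allow = 1.10 MPa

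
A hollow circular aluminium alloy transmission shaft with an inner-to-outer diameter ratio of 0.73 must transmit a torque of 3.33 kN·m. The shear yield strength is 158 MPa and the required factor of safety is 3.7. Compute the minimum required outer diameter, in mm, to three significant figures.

τ_allow = 158/3.7 = 42.70 MPa.
For a hollow shaft τ = 16T/[πd_o³(1−k⁴)] with k = 0.73, so 1−k⁴ = 0.7160.
d_o³ = 16T/[π τ_allow (1−k⁴)] = 16×3330000/(π×42.70×0.7160) = 554700 mm³.
d_o = 82.16 mm.

d_o = 82.2 mm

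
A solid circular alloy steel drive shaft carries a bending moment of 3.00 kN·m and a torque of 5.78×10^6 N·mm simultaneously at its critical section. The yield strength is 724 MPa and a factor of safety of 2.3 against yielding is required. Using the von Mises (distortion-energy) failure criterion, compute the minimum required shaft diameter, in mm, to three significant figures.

d = 57.4 mm

σ_allow = σ_y/n = 724/2.3 = 314.8 MPa.
For a solid shaft σ_b = 32M/(πd³) and τ = 16T/(πd³), so the von Mises stress is σ' = (16/πd³)·√(4M²+3T²).
√(4M²+3T²) = √(4×(3.000×10^6)² + 3×(5.780×10^6)²) = 1.167×10^7 N·mm.
d³ = 16×1.167×10^7/(π×314.8) = 188800 mm³.
d = 57.37 mm.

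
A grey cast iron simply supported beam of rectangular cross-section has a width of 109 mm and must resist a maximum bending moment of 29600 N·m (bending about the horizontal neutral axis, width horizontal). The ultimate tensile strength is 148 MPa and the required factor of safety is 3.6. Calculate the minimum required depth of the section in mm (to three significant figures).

h = 199 mm

σ_allow = 148/3.6 = 41.11 MPa.
For a rectangular section σ = 6M/(bh²), so h² = 6M/(b σ_allow) = 6×2.9600×10^7/(109×41.11) = 39630 mm².
h = 199.1 mm.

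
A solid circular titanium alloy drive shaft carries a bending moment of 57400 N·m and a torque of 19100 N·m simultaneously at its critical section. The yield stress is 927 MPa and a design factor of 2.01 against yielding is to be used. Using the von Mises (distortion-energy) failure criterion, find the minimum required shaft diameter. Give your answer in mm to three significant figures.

d = 110 mm

σ_allow = σ_y/n = 927/2.01 = 461.2 MPa.
For a solid shaft σ_b = 32M/(πd³) and τ = 16T/(πd³), so the von Mises stress is σ' = (16/πd³)·√(4M²+3T²).
√(4M²+3T²) = √(4×(5.740×10^7)² + 3×(1.910×10^7)²) = 1.195×10^8 N·mm.
d³ = 16×1.195×10^8/(π×461.2) = 1.319×10^6 mm³.
d = 109.7 mm.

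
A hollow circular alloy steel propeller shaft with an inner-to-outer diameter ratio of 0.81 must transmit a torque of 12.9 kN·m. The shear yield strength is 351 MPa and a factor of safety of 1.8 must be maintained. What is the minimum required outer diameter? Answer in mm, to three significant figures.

d_o = 83.9 mm

τ_allow = 351/1.8 = 195.0 MPa.
For a hollow shaft τ = 16T/[πd_o³(1−k⁴)] with k = 0.81, so 1−k⁴ = 0.5695.
d_o³ = 16T/[π τ_allow (1−k⁴)] = 16×1.2900×10^7/(π×195.0×0.5695) = 591600 mm³.
d_o = 83.95 mm.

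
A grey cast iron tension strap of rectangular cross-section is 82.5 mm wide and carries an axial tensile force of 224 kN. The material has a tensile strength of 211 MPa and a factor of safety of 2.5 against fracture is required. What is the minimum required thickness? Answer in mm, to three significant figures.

σ_allow = 211/2.5 = 84.40 MPa.
Required area A = F/σ_allow = 224000/84.40 = 2654 mm².
t = A/w = 2654/82.5 = 32.17 mm.

t = 32.2 mm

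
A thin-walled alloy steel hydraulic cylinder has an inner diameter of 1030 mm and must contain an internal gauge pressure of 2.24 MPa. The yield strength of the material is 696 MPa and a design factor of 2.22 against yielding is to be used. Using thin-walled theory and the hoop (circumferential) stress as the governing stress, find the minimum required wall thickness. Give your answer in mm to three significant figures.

t = 3.68 mm

σ_allow = 696/2.22 = 313.5 MPa.
Hoop stress σ_h = pD/(2t), so t = pD/(2σ_allow) = 2.24×1030/(2×313.5) = 3.680 mm.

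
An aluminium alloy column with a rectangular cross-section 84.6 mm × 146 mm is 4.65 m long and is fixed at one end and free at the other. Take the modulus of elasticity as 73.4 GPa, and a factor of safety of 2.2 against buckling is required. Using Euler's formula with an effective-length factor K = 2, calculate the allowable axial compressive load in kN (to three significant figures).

P_allow = 28.0 kN

Buckling occurs about the weak axis: I_min = h·b³/12 = 146×84.6³/12 = 7.367×10^6 mm⁴ (b = 84.6 mm is the smaller dimension).
Effective length L_e = KL = 2×4.65 m = 9300 mm.
Euler critical load P_cr = π²EI/L_e² = π²×73400×7.367×10^6/9300² = 61700 N.
P_allow = P_cr/n = 61700/2.2 = 28050 N.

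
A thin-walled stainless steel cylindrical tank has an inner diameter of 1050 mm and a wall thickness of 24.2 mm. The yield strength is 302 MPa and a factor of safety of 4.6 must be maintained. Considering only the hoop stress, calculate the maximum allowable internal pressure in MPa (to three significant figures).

σ_allow = 302/4.6 = 65.65 MPa.
σ_h = pD/(2t) → p_allow = 2σ_allow t/D = 2×65.65×24.2/1050 = 3.026 MPa.

p_allow = 3.03 MPa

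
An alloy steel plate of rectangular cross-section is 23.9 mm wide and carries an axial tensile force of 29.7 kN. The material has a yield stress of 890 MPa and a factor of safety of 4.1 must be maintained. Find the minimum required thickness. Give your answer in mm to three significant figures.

σ_allow = 890/4.1 = 217.1 MPa.
Required area A = F/σ_allow = 29700/217.1 = 136.8 mm².
t = A/w = 136.8/23.9 = 5.725 mm.

t = 5.72 mm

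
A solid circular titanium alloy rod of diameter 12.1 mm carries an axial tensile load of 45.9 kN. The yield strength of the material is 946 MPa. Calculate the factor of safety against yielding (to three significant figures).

A = πd²/4 = 115.0 mm².
σ = F/A = 45900/115.0 = 399.2 MPa.
n = 946/399.2 = 2.370.

n = 2.37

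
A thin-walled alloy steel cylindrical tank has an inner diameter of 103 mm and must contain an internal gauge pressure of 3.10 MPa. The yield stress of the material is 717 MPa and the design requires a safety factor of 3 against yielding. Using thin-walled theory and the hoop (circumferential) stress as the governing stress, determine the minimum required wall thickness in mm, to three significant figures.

t = 0.668 mm

σ_allow = 717/3 = 239.0 MPa.
Hoop stress σ_h = pD/(2t), so t = pD/(2σ_allow) = 3.10×103/(2×239.0) = 0.6680 mm.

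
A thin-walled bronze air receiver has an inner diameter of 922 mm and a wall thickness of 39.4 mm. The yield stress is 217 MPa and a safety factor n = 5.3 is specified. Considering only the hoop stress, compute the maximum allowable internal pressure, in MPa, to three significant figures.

σ_allow = 217/5.3 = 40.94 MPa.
σ_h = pD/(2t) → p_allow = 2σ_allow t/D = 2×40.94×39.4/922 = 3.499 MPa.

p_allow = 3.50 MPa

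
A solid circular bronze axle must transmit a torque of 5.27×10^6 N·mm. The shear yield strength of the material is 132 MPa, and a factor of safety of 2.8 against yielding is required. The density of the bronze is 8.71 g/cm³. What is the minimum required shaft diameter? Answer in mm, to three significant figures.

Allowable shear stress τ_allow = 132/2.8 = 47.14 MPa.
For a solid shaft τ = 16T/(πd³), so d³ = 16T/(π τ_allow) = 16×5270000/(π×47.14) = 569300 mm³.
d = (569300)^(1/3) = 82.88 mm.

d = 82.9 mm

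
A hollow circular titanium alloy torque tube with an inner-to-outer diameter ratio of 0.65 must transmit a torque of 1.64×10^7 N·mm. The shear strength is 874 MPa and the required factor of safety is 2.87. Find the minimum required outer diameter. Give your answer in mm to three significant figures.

d_o = 69.4 mm

τ_allow = 874/2.87 = 304.5 MPa.
For a hollow shaft τ = 16T/[πd_o³(1−k⁴)] with k = 0.65, so 1−k⁴ = 0.8215.
d_o³ = 16T/[π τ_allow (1−k⁴)] = 16×1.6400×10^7/(π×304.5×0.8215) = 333900 mm³.
d_o = 69.37 mm.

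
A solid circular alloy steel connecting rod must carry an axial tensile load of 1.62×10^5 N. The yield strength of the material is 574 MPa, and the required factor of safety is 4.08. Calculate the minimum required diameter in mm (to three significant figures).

d = 38.3 mm

Allowable stress σ_allow = 574/4.08 = 140.7 MPa.
Required area A = F/σ_allow = 162000/140.7 = 1151 mm².
A = πd²/4 → d = √(4A/π) = 38.29 mm.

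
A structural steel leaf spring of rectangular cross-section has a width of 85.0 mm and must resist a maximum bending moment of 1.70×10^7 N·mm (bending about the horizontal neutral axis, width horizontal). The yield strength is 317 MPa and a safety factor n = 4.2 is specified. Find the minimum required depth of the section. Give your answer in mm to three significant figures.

h = 126 mm

σ_allow = 317/4.2 = 75.48 MPa.
For a rectangular section σ = 6M/(bh²), so h² = 6M/(b σ_allow) = 6×1.7000×10^7/(85.0×75.48) = 15900 mm².
h = 126.1 mm.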